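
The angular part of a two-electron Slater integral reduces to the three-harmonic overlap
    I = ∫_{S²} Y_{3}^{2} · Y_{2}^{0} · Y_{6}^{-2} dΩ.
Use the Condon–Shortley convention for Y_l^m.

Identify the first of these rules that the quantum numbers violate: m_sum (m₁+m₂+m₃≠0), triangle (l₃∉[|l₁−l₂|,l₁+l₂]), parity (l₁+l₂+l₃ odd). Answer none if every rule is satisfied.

Σmᵢ = 0  ✓
l₃∈[|l₁−l₂|,l₁+l₂]=[1,5], have l₃=6  ✗
Σlᵢ = 11 ⇒ odd

triangle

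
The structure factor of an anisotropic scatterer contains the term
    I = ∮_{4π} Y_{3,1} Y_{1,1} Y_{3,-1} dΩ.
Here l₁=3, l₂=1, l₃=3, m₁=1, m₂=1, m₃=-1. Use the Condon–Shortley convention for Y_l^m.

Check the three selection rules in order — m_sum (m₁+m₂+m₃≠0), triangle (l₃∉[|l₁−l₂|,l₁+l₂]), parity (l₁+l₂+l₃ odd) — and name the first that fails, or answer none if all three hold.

Σmᵢ = 1  ✗
l₃∈[|l₁−l₂|,l₁+l₂]=[2,4], have l₃=3
Σlᵢ = 7 ⇒ odd

m_sum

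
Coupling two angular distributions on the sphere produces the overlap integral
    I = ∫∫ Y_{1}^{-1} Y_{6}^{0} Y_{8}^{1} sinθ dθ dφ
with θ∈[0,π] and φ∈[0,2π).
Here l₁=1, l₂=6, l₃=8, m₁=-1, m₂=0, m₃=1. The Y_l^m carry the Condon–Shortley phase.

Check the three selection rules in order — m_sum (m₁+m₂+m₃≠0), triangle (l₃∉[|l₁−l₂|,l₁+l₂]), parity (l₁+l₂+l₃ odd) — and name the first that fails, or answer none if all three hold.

azimuthal sum: -1 + 0 + 1 = 0  ✓
5 ≤ 8 ≤ 7 (triangle on l)  ✗
L = 1 + 6 + 8 = 15 (odd)

triangle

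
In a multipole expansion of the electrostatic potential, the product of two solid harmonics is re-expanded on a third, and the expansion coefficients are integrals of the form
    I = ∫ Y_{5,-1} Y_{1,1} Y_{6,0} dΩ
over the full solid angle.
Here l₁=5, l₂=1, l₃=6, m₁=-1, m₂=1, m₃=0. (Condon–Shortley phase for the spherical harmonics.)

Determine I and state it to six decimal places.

Rules hold: Σm=0, L=12 even, 4≤6≤6.
N = 11·3·13 = 429
Δ = 0!·10!·2!/13! = 1/858
Racah Σ t=0..0: t=0:+1/14400 = 1/14400
⇒ 3j(5 1 6; 0 0 0)² = 6/143, sgn +1
Racah Σ t=0..0: t=0:+1/34560 = 1/34560
⇒ 3j(5 1 6; -1 1 0)² = 5/286, sgn +1
4πI² = N·(3j₀)²·(3jₘ)² = 45/143
I = +1·√(0.314685/4π) = 0.15824621

0.158246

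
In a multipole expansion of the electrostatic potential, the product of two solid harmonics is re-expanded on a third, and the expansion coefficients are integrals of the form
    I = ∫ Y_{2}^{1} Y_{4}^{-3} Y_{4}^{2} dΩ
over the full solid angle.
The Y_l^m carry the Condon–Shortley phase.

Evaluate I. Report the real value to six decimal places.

-0.187702

Rules hold: Σm=0, L=10 even, 2≤4≤6.
N = 5·9·9 = 405
Δ = 2!·2!·6!/11! = 1/13860
Racah Σ t=0..2: t=0:+1/192 t=1:−1/36 t=2:+1/192 = -5/288
⇒ 3j(2 4 4; 0 0 0)² = 20/693, sgn -1
Racah Σ t=0..1: t=0:+1/240 t=1:−1/1440 = 1/288
⇒ 3j(2 4 4; 1 -3 2)² = 5/132, sgn +1
4πI² = N·(3j₀)²·(3jₘ)² = 375/847
I = -1·√(0.442739/4π) = -0.18770204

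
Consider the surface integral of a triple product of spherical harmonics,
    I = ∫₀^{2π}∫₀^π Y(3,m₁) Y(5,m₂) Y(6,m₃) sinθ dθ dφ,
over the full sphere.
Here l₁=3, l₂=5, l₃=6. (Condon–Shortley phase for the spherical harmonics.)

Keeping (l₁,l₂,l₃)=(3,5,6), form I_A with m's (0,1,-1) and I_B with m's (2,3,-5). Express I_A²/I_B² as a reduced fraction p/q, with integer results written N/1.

35/66

Same 3,5,6: normalisation and zero-m 3j drop out of the ratio.
A: Δ: 2! 4! 8! / 15! → 1/675675; sum: t=0:+1/17280 t=1:−1/2880 t=2:+1/6912 = -1/6912; 3j²(3 5 6; 0 1 -1) = Δ·Π!·Σ² = 5/429  (sign +1)
B: Δ: 2! 4! 8! / 15! → 1/675675; sum: t=0:+1/483840 t=1:−1/120960 = -1/161280; 3j²(3 5 6; 2 3 -5) = Δ·Π!·Σ² = 2/91  (sign +1)
I_A²/I_B² = (5/429)/(2/91) = 35/66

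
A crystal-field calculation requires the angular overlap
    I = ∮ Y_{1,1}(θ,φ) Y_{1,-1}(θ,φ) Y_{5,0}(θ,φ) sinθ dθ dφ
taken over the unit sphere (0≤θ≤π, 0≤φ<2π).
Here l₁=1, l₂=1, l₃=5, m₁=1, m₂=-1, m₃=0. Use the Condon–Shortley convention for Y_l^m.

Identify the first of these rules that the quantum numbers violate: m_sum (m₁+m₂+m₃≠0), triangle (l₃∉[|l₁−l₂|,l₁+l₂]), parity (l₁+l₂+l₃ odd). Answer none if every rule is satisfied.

azimuthal sum: 1 − 1 + 0 = 0  ✓
0 ≤ 5 ≤ 2 (triangle on l)  ✗
L = 1 + 1 + 5 = 7 (odd)

triangle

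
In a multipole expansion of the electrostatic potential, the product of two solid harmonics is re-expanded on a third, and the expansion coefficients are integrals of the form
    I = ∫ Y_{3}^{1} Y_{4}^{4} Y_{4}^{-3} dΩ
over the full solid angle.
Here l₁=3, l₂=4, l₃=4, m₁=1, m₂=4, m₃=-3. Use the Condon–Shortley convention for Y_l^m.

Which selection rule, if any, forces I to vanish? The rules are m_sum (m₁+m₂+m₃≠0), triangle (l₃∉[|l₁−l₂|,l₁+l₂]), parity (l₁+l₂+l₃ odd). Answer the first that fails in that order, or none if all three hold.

azimuthal sum: 1 + 4 − 3 = 2  ✗
1 ≤ 4 ≤ 7 (triangle on l)
L = 3 + 4 + 4 = 11 (odd)

m_sum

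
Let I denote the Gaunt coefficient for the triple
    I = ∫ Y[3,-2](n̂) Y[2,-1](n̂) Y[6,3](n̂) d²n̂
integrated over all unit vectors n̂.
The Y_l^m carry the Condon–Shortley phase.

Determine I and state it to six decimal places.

0.000000

triangle: need 1≤l₃≤5, have 6; I=0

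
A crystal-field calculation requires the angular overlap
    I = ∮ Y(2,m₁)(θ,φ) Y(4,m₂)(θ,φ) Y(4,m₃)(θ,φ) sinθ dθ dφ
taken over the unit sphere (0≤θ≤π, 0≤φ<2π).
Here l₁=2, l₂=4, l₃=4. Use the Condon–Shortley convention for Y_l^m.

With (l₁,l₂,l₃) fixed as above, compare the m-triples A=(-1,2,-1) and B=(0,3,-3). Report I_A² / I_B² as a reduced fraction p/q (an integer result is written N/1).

l's match ⇒ only the (l;m) 3-j factors differ between A and B.
A: triangle coeff Δ(2,4,4) = 1/13860; Σ_t [1,2]: t=1:−1/240 t=2:+1/96 = 1/160; (3j)²=27/1540 [(2 4 4; -1 2 -1)], sign=-1
B: triangle coeff Δ(2,4,4) = 1/13860; Σ_t [1,2]: t=1:−1/720 t=2:+1/480 = 1/1440; (3j)²=7/1980 [(2 4 4; 0 3 -3)], sign=-1
I_A²/I_B² = (27/1540)/(7/1980) = 243/49

243/49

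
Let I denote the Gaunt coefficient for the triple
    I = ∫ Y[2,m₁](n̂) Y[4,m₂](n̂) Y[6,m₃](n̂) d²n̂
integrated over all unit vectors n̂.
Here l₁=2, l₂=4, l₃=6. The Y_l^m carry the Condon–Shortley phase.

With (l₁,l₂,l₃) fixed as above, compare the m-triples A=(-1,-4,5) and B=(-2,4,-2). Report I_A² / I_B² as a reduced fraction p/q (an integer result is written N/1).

Same 2,4,6: normalisation and zero-m 3j drop out of the ratio.
A: Δ: 0! 4! 8! / 13! → 1/6435; sum: t=0:+1/241920 = 1/241920; 3j²(2 4 6; -1 -4 5) = Δ·Π!·Σ² = 1/39  (sign -1)
B: Δ: 0! 4! 8! / 13! → 1/6435; sum: t=0:+1/967680 = 1/967680; 3j²(2 4 6; -2 4 -2) = Δ·Π!·Σ² = 1/6435  (sign +1)
I_A²/I_B² = (1/39)/(1/6435) = 165/1

165/1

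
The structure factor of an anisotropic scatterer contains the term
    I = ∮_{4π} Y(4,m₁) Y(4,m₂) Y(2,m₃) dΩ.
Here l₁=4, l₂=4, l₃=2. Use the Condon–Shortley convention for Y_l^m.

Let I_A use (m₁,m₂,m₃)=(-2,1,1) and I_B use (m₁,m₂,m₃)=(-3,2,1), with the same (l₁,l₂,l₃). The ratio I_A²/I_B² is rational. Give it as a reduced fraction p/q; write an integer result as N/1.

Same 4,4,2: normalisation and zero-m 3j drop out of the ratio.
A: Δ: 6! 2! 2! / 11! → 1/13860; sum: t=4:+1/96 t=5:−1/240 = 1/160; 3j²(4 4 2; -2 1 1) = Δ·Π!·Σ² = 27/1540  (sign -1)
B: Δ: 6! 2! 2! / 11! → 1/13860; sum: t=5:−1/240 t=6:+1/1440 = -1/288; 3j²(4 4 2; -3 2 1) = Δ·Π!·Σ² = 5/132  (sign +1)
I_A²/I_B² = (27/1540)/(5/132) = 81/175

81/175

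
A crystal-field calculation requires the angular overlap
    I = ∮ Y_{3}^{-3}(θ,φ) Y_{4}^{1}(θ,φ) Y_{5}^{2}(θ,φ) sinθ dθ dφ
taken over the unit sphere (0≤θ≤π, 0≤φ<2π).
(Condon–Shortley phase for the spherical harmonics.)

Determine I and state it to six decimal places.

m-sum 0 ✓  L=12 even ✓  1≤5≤7 ✓
Π(2lᵢ+1) = 7×9×11 = 693
triangle coeff Δ(3,4,5) = 1/180180
Σ_t [0,2]: t=0:+1/576 t=1:−1/144 t=2:+1/576 = -1/288
(3j)²=20/1001 [(3 4 5; 0 0 0)], sign=+1
Σ_t [2,2]: t=2:+1/1728 = 1/1728
(3j)²=25/858 [(3 4 5; -3 1 2)], sign=-1
⇒ 4πI² = 750/1859
I = (-1)√(750/1859/(4π)) = -0.17917854

-0.179179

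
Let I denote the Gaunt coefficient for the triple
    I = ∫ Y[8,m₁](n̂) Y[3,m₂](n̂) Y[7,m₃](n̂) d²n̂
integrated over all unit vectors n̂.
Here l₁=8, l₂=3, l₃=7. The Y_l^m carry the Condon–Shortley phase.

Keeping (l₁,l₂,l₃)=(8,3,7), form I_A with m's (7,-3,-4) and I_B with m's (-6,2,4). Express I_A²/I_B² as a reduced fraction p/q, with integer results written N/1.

l's match ⇒ only the (l;m) 3-j factors differ between A and B.
A: triangle coeff Δ(8,3,7) = 1/5290740; Σ_t [0,0]: t=0:+1/1916006400 = 1/1916006400; (3j)²=15/1292 [(8 3 7; 7 -3 -4)], sign=-1
B: triangle coeff Δ(8,3,7) = 1/5290740; Σ_t [3,4]: t=3:−1/479001600 t=4:+1/174182400 = 1/273715200; (3j)²=49/3876 [(8 3 7; -6 2 4)], sign=-1
I_A²/I_B² = (15/1292)/(49/3876) = 45/49

45/49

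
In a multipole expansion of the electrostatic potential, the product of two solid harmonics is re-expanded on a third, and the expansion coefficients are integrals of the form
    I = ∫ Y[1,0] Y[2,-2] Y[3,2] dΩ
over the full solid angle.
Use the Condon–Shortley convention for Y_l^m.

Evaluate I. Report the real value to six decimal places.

m-sum 0 ✓  L=6 even ✓  1≤3≤3 ✓
Π(2lᵢ+1) = 3×5×7 = 105
triangle coeff Δ(1,2,3) = 1/105
Σ_t [0,0]: t=0:+1/4 = 1/4
(3j)²=3/35 [(1 2 3; 0 0 0)], sign=-1
Σ_t [0,0]: t=0:+1/24 = 1/24
(3j)²=1/21 [(1 2 3; 0 -2 2)], sign=-1
⇒ 4πI² = 3/7
I = (+1)√(3/7/(4π)) = 0.18467439

0.184674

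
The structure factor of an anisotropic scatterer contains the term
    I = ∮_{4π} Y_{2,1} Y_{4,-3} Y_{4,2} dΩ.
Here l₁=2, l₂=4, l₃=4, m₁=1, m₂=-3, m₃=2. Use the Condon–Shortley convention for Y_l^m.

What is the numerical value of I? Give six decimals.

-0.187702

Checks pass: Σm=0; 10 even; l₃=4∈[2,6].
(2·2+1)(2·4+1)(2·4+1) = 405
Δ: 2! 2! 6! / 11! → 1/13860
sum: t=0:+1/192 t=1:−1/36 t=2:+1/192 = -5/288
3j²(2 4 4; 0 0 0) = Δ·Π!·Σ² = 20/693  (sign -1)
sum: t=0:+1/240 t=1:−1/1440 = 1/288
3j²(2 4 4; 1 -3 2) = Δ·Π!·Σ² = 5/132  (sign +1)
combine: 4πI² = 405·20/693·5/132 = 375/847
take √, sign -1: I = -0.18770204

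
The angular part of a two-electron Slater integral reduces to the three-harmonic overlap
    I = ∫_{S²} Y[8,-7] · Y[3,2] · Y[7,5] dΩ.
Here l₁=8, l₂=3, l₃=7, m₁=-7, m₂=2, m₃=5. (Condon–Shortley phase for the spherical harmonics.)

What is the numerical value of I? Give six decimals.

-0.191458

Checks pass: Σm=0; 18 even; l₃=7∈[5,11].
(2·8+1)(2·3+1)(2·7+1) = 1785
Δ: 4! 12! 2! / 19! → 1/5290740
sum: t=1:−1/7257600 t=2:+1/2073600 t=3:−1/7257600 = 1/4838400
3j²(8 3 7; 0 0 0) = Δ·Π!·Σ² = 252/20995  (sign -1)
sum: t=3:−1/5748019200 t=4:+1/958003200 = 1/1149603840
3j²(8 3 7; -7 2 5) = Δ·Π!·Σ² = 125/5814  (sign +1)
combine: 4πI² = 1785·252/20995·125/5814 = 36750/79781
take √, sign -1: I = -0.19145821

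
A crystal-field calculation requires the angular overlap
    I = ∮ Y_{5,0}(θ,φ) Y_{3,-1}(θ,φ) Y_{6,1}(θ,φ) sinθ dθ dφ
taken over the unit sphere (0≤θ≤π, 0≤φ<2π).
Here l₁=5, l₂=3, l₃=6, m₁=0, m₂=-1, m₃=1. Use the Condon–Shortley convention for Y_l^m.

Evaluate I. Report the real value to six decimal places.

-0.077843

Rules hold: Σm=0, L=14 even, 2≤6≤8.
N = 11·7·13 = 1001
Δ = 2!·8!·4!/15! = 1/675675
Racah Σ t=0..2: t=0:+1/8640 t=1:−1/2304 t=2:+1/8640 = -7/34560
⇒ 3j(5 3 6; 0 0 0)² = 7/429, sgn -1
Racah Σ t=0..2: t=0:+1/5760 t=1:−1/3456 t=2:+1/34560 = -1/11520
⇒ 3j(5 3 6; 0 -1 1)² = 2/429, sgn +1
4πI² = N·(3j₀)²·(3jₘ)² = 98/1287
I = -1·√(0.0761461/4π) = -0.07784287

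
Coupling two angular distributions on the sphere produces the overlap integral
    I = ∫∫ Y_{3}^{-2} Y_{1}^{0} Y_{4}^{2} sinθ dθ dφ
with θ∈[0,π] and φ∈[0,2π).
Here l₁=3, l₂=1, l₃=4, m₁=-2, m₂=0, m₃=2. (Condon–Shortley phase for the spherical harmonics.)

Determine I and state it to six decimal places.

0.213244

Checks pass: Σm=0; 8 even; l₃=4∈[2,4].
(2·3+1)(2·1+1)(2·4+1) = 189
Δ: 0! 6! 2! / 9! → 1/252
sum: t=0:+1/36 = 1/36
3j²(3 1 4; 0 0 0) = Δ·Π!·Σ² = 4/63  (sign +1)
sum: t=0:+1/120 = 1/120
3j²(3 1 4; -2 0 2) = Δ·Π!·Σ² = 1/21  (sign +1)
combine: 4πI² = 189·4/63·1/21 = 4/7
take √, sign +1: I = 0.21324362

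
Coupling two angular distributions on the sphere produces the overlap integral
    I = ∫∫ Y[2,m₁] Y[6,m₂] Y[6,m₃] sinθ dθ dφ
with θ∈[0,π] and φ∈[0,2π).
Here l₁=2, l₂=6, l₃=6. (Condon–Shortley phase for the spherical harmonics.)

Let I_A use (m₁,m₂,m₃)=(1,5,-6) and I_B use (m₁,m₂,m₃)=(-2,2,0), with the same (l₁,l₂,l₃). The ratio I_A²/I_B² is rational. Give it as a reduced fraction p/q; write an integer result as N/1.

121/140

l's match ⇒ only the (l;m) 3-j factors differ between A and B.
A: triangle coeff Δ(2,6,6) = 1/90090; Σ_t [1,1]: t=1:−1/7257600 = -1/7257600; (3j)²=11/455 [(2 6 6; 1 5 -6)], sign=-1
B: triangle coeff Δ(2,6,6) = 1/90090; Σ_t [2,2]: t=2:+1/69120 = 1/69120; (3j)²=4/143 [(2 6 6; -2 2 0)], sign=+1
I_A²/I_B² = (11/455)/(4/143) = 121/140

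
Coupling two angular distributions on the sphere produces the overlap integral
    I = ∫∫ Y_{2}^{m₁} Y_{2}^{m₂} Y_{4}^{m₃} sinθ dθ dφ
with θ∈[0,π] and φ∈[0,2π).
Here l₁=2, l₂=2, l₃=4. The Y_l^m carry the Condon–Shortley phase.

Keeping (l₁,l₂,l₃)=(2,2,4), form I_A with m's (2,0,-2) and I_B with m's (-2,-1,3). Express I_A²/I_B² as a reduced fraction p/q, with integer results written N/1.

3/7

Shared (l₁,l₂,l₃)=(2,2,4): N and (l;000)² cancel in I_A²/I_B².
A: Δ = 0!·4!·4!/9! = 1/630; Racah Σ t=0..0: t=0:+1/96 = 1/96; ⇒ 3j(2 2 4; 2 0 -2)² = 1/42, sgn +1
B: Δ = 0!·4!·4!/9! = 1/630; Racah Σ t=0..0: t=0:+1/144 = 1/144; ⇒ 3j(2 2 4; -2 -1 3)² = 1/18, sgn -1
I_A²/I_B² = (1/42)/(1/18) = 3/7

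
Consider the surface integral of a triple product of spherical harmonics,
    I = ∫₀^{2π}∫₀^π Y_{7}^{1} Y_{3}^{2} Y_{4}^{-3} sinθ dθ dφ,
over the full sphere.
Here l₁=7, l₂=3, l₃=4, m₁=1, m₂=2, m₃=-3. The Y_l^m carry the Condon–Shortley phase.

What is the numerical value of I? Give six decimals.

m-sum 0 ✓  L=14 even ✓  4≤4≤10 ✓
Π(2lᵢ+1) = 15×7×9 = 945
triangle coeff Δ(7,3,4) = 1/45045
Σ_t [3,3]: t=3:−1/20736 = -1/20736
(3j)²=35/1287 [(7 3 4; 0 0 0)], sign=-1
Σ_t [5,5]: t=5:−1/604800 = -1/604800
(3j)²=16/15015 [(7 3 4; 1 2 -3)], sign=+1
⇒ 4πI² = 560/20449
I = (-1)√(560/20449/(4π)) = -0.04668239

-0.046682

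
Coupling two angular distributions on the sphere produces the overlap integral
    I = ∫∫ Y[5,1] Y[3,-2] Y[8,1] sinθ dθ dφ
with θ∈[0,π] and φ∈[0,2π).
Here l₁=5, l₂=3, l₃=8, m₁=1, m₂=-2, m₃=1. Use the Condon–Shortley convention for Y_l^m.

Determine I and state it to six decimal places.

-0.124685

m-sum 0 ✓  L=16 even ✓  2≤8≤8 ✓
Π(2lᵢ+1) = 11×7×17 = 1309
triangle coeff Δ(5,3,8) = 1/136136
Σ_t [0,0]: t=0:+1/518400 = 1/518400
(3j)²=56/2431 [(5 3 8; 0 0 0)], sign=+1
Σ_t [0,0]: t=0:+1/2073600 = 1/2073600
(3j)²=63/9724 [(5 3 8; 1 -2 1)], sign=-1
⇒ 4πI² = 6174/31603
I = (-1)√(6174/31603/(4π)) = -0.12468500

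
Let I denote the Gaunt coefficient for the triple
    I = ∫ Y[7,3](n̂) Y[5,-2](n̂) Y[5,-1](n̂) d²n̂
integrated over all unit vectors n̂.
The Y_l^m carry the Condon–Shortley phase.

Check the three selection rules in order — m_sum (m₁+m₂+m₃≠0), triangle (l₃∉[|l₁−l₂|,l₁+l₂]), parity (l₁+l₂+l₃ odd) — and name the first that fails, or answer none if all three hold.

azimuthal sum: 3 − 2 − 1 = 0  ✓
2 ≤ 5 ≤ 12 (triangle on l)  ✓
L = 7 + 5 + 5 = 17 (odd)  ✗

parity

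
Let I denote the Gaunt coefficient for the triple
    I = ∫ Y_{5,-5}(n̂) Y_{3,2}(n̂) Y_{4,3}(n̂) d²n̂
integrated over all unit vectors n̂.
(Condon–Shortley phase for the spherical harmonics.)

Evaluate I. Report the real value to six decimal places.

Checks pass: Σm=0; 12 even; l₃=4∈[2,8].
(2·5+1)(2·3+1)(2·4+1) = 693
Δ: 4! 6! 2! / 13! → 1/180180
sum: t=1:−1/576 t=2:+1/144 t=3:−1/576 = 1/288
3j²(5 3 4; 0 0 0) = Δ·Π!·Σ² = 20/1001  (sign +1)
sum: t=4:+1/17280 = 1/17280
3j²(5 3 4; -5 2 3) = Δ·Π!·Σ² = 35/858  (sign -1)
combine: 4πI² = 693·20/1001·35/858 = 1050/1859
take √, sign -1: I = -0.21200691

-0.212007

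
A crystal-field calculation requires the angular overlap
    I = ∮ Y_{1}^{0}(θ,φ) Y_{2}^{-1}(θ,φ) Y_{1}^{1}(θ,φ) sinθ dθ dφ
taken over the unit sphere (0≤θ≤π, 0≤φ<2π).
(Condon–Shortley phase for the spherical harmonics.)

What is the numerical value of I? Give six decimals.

Rules hold: Σm=0, L=4 even, 1≤1≤3.
N = 3·5·3 = 45
Δ = 2!·0!·2!/5! = 1/30
Racah Σ t=1..1: t=1:−1/1 = -1/1
⇒ 3j(1 2 1; 0 0 0)² = 2/15, sgn +1
Racah Σ t=1..1: t=1:−1/2 = -1/2
⇒ 3j(1 2 1; 0 -1 1)² = 1/10, sgn -1
4πI² = N·(3j₀)²·(3jₘ)² = 3/5
I = -1·√(0.6/4π) = -0.21850969

-0.218510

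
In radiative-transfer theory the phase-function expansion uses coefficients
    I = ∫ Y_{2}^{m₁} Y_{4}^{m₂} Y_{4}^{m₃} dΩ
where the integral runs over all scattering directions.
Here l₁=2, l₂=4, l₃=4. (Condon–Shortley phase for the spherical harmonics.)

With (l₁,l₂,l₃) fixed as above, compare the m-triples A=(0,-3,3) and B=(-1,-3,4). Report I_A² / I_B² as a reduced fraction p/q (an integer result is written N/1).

1/12

Shared (l₁,l₂,l₃)=(2,4,4): N and (l;000)² cancel in I_A²/I_B².
A: Δ = 2!·2!·6!/11! = 1/13860; Racah Σ t=0..1: t=0:+1/480 t=1:−1/720 = 1/1440; ⇒ 3j(2 4 4; 0 -3 3)² = 7/1980, sgn -1
B: Δ = 2!·2!·6!/11! = 1/13860; Racah Σ t=1..1: t=1:−1/1440 = -1/1440; ⇒ 3j(2 4 4; -1 -3 4)² = 7/165, sgn -1
I_A²/I_B² = (7/1980)/(7/165) = 1/12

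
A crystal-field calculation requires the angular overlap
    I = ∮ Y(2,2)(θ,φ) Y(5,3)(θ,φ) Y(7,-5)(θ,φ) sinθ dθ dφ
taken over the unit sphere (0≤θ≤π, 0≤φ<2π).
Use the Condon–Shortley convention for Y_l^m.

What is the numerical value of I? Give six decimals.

-0.252127

m-sum 0 ✓  L=14 even ✓  3≤7≤7 ✓
Π(2lᵢ+1) = 5×11×15 = 825
triangle coeff Δ(2,5,7) = 1/15015
Σ_t [0,0]: t=0:+1/57600 = 1/57600
(3j)²=21/715 [(2 5 7; 0 0 0)], sign=-1
Σ_t [0,0]: t=0:+1/1935360 = 1/1935360
(3j)²=3/91 [(2 5 7; 2 3 -5)], sign=+1
⇒ 4πI² = 135/169
I = (-1)√(135/169/(4π)) = -0.25212656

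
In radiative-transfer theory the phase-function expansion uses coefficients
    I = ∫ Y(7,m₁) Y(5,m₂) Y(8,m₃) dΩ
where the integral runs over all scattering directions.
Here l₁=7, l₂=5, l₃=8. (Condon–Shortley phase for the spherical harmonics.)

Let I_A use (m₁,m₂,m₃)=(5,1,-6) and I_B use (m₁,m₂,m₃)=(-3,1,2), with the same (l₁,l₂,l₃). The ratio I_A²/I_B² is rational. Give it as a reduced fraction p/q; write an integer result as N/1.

l's match ⇒ only the (l;m) 3-j factors differ between A and B.
A: triangle coeff Δ(7,5,8) = 1/814773960; Σ_t [0,2]: t=0:+1/1393459200 t=1:−1/261273600 t=2:+1/696729600 = -1/597196800; (3j)²=77/7752 [(7 5 8; 5 1 -6)], sign=-1
B: triangle coeff Δ(7,5,8) = 1/814773960; Σ_t [0,4]: t=0:+1/62705664000 t=1:−1/261273600 t=2:+1/15482880 t=3:−1/6531840 t=4:+1/19906560 = -377/8957952000; (3j)²=10933/1279080 [(7 5 8; -3 1 2)], sign=-1
I_A²/I_B² = (77/7752)/(10933/1279080) = 12705/10933

12705/10933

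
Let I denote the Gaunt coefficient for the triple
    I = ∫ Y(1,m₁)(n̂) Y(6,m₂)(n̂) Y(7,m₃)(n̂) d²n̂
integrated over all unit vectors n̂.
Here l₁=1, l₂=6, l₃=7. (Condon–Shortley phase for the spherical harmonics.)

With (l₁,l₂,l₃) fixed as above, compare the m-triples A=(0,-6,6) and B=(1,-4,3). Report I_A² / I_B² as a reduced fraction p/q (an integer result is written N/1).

13/6

Shared (l₁,l₂,l₃)=(1,6,7): N and (l;000)² cancel in I_A²/I_B².
A: Δ = 0!·2!·12!/15! = 1/1365; Racah Σ t=0..0: t=0:+1/479001600 = 1/479001600; ⇒ 3j(1 6 7; 0 -6 6)² = 1/105, sgn -1
B: Δ = 0!·2!·12!/15! = 1/1365; Racah Σ t=0..0: t=0:+1/14515200 = 1/14515200; ⇒ 3j(1 6 7; 1 -4 3)² = 2/455, sgn +1
I_A²/I_B² = (1/105)/(2/455) = 13/6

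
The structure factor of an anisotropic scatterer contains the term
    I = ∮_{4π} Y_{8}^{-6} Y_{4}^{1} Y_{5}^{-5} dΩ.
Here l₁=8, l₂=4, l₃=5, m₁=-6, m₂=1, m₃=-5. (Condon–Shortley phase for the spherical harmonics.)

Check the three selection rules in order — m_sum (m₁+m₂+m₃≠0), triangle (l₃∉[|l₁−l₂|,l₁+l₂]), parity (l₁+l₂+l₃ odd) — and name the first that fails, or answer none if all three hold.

m₁+m₂+m₃ = -6 + 1 − 5 = -10  ✗
triangle: |8−4|=4 ≤ l₃=5 ≤ 8+4=12
parity: l₁+l₂+l₃ = 17 is odd

m_sum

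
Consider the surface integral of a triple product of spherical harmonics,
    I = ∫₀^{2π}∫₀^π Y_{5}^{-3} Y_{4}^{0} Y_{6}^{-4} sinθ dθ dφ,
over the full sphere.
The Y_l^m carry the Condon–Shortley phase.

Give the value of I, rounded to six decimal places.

0.000000

-3 + 0 − 4 = -7 ≠ 0: azimuthal integral kills it; I = 0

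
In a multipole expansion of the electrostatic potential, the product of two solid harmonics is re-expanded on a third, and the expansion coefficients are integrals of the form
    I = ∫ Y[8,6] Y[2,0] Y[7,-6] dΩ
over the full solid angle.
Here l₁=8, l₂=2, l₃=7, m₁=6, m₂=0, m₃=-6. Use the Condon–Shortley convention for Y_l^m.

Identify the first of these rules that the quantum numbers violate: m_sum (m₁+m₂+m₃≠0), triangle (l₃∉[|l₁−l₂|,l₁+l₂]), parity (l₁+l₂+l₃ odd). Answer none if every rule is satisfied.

m₁+m₂+m₃ = 6 + 0 − 6 = 0  ✓
triangle: |8−2|=6 ≤ l₃=7 ≤ 8+2=10  ✓
parity: l₁+l₂+l₃ = 17 is odd  ✗

parity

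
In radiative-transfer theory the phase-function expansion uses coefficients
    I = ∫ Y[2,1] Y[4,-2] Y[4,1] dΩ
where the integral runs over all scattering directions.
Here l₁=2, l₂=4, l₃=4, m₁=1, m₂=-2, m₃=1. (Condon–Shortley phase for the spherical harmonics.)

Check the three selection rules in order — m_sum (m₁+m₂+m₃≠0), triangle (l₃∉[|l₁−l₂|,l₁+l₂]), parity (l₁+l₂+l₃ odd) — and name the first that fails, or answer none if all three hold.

m₁+m₂+m₃ = 1 − 2 + 1 = 0  ✓
triangle: |2−4|=2 ≤ l₃=4 ≤ 2+4=6  ✓
parity: l₁+l₂+l₃ = 10 is even  ✓

none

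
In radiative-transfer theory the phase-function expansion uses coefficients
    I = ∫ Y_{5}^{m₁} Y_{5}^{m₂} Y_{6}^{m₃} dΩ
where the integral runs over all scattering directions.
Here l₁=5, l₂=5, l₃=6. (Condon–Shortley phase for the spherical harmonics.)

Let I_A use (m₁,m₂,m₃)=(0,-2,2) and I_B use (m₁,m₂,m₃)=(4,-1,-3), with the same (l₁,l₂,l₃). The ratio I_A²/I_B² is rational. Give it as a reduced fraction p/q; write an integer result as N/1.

Same 5,5,6: normalisation and zero-m 3j drop out of the ratio.
A: Δ: 4! 6! 6! / 17! → 1/28588560; sum: t=0:+1/103680 t=1:−1/13824 t=2:+1/17280 t=3:−1/207360 = -1/103680; 3j²(5 5 6; 0 -2 2) = Δ·Π!·Σ² = 10/7293  (sign -1)
B: Δ: 4! 6! 6! / 17! → 1/28588560; sum: t=0:+1/138240 t=1:−1/155520 = 1/1244160; 3j²(5 5 6; 4 -1 -3) = Δ·Π!·Σ² = 3/9724  (sign -1)
I_A²/I_B² = (10/7293)/(3/9724) = 40/9

40/9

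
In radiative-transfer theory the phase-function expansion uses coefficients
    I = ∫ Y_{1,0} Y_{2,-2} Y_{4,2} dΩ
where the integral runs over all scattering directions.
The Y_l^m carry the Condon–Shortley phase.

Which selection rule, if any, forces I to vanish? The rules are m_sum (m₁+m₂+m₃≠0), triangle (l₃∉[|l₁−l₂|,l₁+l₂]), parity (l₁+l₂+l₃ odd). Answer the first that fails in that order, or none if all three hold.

azimuthal sum: 0 − 2 + 2 = 0  ✓
1 ≤ 4 ≤ 3 (triangle on l)  ✗
L = 1 + 2 + 4 = 7 (odd)

triangle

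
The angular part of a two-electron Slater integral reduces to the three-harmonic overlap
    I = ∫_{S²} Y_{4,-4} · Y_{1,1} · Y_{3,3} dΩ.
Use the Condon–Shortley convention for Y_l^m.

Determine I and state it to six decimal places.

Rules hold: Σm=0, L=8 even, 3≤3≤5.
N = 9·3·7 = 189
Δ = 2!·6!·0!/9! = 1/252
Racah Σ t=1..1: t=1:−1/36 = -1/36
⇒ 3j(4 1 3; 0 0 0)² = 4/63, sgn +1
Racah Σ t=2..2: t=2:+1/1440 = 1/1440
⇒ 3j(4 1 3; -4 1 3)² = 1/9, sgn +1
4πI² = N·(3j₀)²·(3jₘ)² = 4/3
I = +1·√(1.33333/4π) = 0.32573501

0.325735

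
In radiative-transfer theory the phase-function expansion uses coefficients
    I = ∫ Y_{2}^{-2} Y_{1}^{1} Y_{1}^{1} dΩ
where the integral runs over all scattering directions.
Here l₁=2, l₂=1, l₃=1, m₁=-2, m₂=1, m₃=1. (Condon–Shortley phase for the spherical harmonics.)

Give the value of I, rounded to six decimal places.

0.309019

Rules hold: Σm=0, L=4 even, 1≤1≤3.
N = 5·3·3 = 45
Δ = 2!·2!·0!/5! = 1/30
Racah Σ t=1..1: t=1:−1/1 = -1/1
⇒ 3j(2 1 1; 0 0 0)² = 2/15, sgn +1
Racah Σ t=2..2: t=2:+1/4 = 1/4
⇒ 3j(2 1 1; -2 1 1)² = 1/5, sgn +1
4πI² = N·(3j₀)²·(3jₘ)² = 6/5
I = +1·√(1.2/4π) = 0.30901936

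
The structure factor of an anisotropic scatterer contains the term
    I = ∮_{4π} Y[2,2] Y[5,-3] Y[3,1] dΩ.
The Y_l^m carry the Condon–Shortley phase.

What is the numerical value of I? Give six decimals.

-0.200476

m-sum 0 ✓  L=10 even ✓  3≤3≤7 ✓
Π(2lᵢ+1) = 5×11×7 = 385
triangle coeff Δ(2,5,3) = 1/2310
Σ_t [2,2]: t=2:+1/144 = 1/144
(3j)²=10/231 [(2 5 3; 0 0 0)], sign=-1
Σ_t [0,0]: t=0:+1/1152 = 1/1152
(3j)²=1/33 [(2 5 3; 2 -3 1)], sign=+1
⇒ 4πI² = 50/99
I = (-1)√(50/99/(4π)) = -0.20047604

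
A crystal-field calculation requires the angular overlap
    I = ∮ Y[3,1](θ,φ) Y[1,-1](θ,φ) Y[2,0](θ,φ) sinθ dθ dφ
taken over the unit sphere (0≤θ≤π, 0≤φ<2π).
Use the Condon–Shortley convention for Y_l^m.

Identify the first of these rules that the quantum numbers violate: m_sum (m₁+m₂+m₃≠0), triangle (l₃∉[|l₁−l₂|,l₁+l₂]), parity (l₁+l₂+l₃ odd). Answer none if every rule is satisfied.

Σmᵢ = 0  ✓
l₃∈[|l₁−l₂|,l₁+l₂]=[2,4], have l₃=2  ✓
Σlᵢ = 6 ⇒ even  ✓

none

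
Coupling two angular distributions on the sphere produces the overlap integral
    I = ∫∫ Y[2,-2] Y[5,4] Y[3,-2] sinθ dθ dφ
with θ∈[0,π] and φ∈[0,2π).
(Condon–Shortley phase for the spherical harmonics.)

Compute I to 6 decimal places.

m-sum 0 ✓  L=10 even ✓  3≤3≤7 ✓
Π(2lᵢ+1) = 5×11×7 = 385
triangle coeff Δ(2,5,3) = 1/2310
Σ_t [2,2]: t=2:+1/144 = 1/144
(3j)²=10/231 [(2 5 3; 0 0 0)], sign=-1
Σ_t [4,4]: t=4:+1/2880 = 1/2880
(3j)²=3/55 [(2 5 3; -2 4 -2)], sign=-1
⇒ 4πI² = 10/11
I = (+1)√(10/11/(4π)) = 0.26896683

0.268967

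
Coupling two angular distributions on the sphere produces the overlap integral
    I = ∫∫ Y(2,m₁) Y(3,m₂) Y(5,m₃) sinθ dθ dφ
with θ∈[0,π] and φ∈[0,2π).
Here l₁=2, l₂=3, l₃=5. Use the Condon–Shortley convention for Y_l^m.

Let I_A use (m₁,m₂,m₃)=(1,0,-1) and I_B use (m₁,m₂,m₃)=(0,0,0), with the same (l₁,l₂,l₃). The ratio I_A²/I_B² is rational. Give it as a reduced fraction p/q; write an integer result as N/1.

l's match ⇒ only the (l;m) 3-j factors differ between A and B.
A: triangle coeff Δ(2,3,5) = 1/2310; Σ_t [0,0]: t=0:+1/216 = 1/216; (3j)²=8/231 [(2 3 5; 1 0 -1)], sign=+1
B: triangle coeff Δ(2,3,5) = 1/2310; Σ_t [0,0]: t=0:+1/144 = 1/144; (3j)²=10/231 [(2 3 5; 0 0 0)], sign=-1
I_A²/I_B² = (8/231)/(10/231) = 4/5

4/5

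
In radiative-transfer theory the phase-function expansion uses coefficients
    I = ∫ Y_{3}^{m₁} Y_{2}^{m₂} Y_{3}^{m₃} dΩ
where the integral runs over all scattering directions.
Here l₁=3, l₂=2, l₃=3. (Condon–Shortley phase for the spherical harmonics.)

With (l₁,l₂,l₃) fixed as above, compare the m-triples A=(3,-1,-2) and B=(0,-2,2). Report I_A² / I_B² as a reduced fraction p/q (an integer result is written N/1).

5/4

Shared (l₁,l₂,l₃)=(3,2,3): N and (l;000)² cancel in I_A²/I_B².
A: Δ = 2!·4!·2!/9! = 1/3780; Racah Σ t=0..0: t=0:+1/48 = 1/48; ⇒ 3j(3 2 3; 3 -1 -2)² = 5/84, sgn -1
B: Δ = 2!·4!·2!/9! = 1/3780; Racah Σ t=0..0: t=0:+1/24 = 1/24; ⇒ 3j(3 2 3; 0 -2 2)² = 1/21, sgn -1
I_A²/I_B² = (5/84)/(1/21) = 5/4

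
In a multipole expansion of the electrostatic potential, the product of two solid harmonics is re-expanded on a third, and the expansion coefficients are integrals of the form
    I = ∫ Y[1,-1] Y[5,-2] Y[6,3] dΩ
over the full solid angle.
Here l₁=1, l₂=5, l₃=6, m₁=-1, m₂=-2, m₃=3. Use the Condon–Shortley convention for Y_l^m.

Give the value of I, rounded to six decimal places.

-0.245154

Checks pass: Σm=0; 12 even; l₃=6∈[4,6].
(2·1+1)(2·5+1)(2·6+1) = 429
Δ: 0! 2! 10! / 13! → 1/858
sum: t=0:+1/14400 = 1/14400
3j²(1 5 6; 0 0 0) = Δ·Π!·Σ² = 6/143  (sign +1)
sum: t=0:+1/60480 = 1/60480
3j²(1 5 6; -1 -2 3) = Δ·Π!·Σ² = 6/143  (sign -1)
combine: 4πI² = 429·6/143·6/143 = 108/143
take √, sign -1: I = -0.24515397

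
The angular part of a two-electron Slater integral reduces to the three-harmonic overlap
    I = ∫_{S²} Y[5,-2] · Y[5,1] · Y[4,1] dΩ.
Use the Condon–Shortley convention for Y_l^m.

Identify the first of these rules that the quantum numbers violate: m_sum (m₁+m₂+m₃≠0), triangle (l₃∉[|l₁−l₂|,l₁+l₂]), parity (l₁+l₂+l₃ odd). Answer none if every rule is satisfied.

Σmᵢ = 0  ✓
l₃∈[|l₁−l₂|,l₁+l₂]=[0,10], have l₃=4  ✓
Σlᵢ = 14 ⇒ even  ✓

none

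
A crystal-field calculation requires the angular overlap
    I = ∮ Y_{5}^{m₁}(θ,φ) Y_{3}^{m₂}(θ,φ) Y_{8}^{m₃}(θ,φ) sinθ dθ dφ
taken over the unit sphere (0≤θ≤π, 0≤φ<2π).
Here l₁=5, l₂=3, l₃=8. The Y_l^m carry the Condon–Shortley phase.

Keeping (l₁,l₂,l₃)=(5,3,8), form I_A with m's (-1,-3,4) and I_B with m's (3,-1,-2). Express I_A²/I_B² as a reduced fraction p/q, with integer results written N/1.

308/225

Same 5,3,8: normalisation and zero-m 3j drop out of the ratio.
A: Δ: 0! 10! 6! / 17! → 1/136136; sum: t=0:+1/12441600 = 1/12441600; 3j²(5 3 8; -1 -3 4) = Δ·Π!·Σ² = 3/442  (sign +1)
B: Δ: 0! 10! 6! / 17! → 1/136136; sum: t=0:+1/3870720 = 1/3870720; 3j²(5 3 8; 3 -1 -2) = Δ·Π!·Σ² = 675/136136  (sign +1)
I_A²/I_B² = (3/442)/(675/136136) = 308/225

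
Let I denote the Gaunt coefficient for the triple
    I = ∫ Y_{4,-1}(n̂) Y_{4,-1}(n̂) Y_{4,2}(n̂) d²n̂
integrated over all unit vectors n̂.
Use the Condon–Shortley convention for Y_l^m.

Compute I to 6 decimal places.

0.144370

Rules hold: Σm=0, L=12 even, 0≤4≤8.
N = 9·9·9 = 729
Δ = 4!·4!·4!/13! = 1/450450
Racah Σ t=0..4: t=0:+1/13824 t=1:−1/216 t=2:+1/64 t=3:−1/216 t=4:+1/13824 = 5/768
⇒ 3j(4 4 4; 0 0 0)² = 18/1001, sgn +1
Racah Σ t=1..3: t=1:−1/576 t=2:+1/144 t=3:−1/576 = 1/288
⇒ 3j(4 4 4; -1 -1 2)² = 20/1001, sgn +1
4πI² = N·(3j₀)²·(3jₘ)² = 262440/1002001
I = +1·√(0.261916/4π) = 0.14436968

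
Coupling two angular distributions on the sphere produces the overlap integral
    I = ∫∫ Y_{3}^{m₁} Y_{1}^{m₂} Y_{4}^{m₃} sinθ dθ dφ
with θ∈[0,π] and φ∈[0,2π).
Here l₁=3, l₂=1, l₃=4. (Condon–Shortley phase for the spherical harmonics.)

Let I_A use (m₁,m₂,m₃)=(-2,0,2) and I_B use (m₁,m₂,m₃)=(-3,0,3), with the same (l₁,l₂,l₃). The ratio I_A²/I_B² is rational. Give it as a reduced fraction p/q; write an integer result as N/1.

Shared (l₁,l₂,l₃)=(3,1,4): N and (l;000)² cancel in I_A²/I_B².
A: Δ = 0!·6!·2!/9! = 1/252; Racah Σ t=0..0: t=0:+1/120 = 1/120; ⇒ 3j(3 1 4; -2 0 2)² = 1/21, sgn +1
B: Δ = 0!·6!·2!/9! = 1/252; Racah Σ t=0..0: t=0:+1/720 = 1/720; ⇒ 3j(3 1 4; -3 0 3)² = 1/36, sgn -1
I_A²/I_B² = (1/21)/(1/36) = 12/7

12/7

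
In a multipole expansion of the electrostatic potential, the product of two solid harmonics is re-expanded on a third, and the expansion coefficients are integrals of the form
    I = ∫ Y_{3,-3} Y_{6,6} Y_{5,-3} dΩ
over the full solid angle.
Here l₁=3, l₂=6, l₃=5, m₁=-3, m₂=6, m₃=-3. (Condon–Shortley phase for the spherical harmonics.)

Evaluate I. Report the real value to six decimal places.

Rules hold: Σm=0, L=14 even, 3≤5≤9.
N = 7·13·11 = 1001
Δ = 4!·2!·8!/15! = 1/675675
Racah Σ t=1..3: t=1:−1/8640 t=2:+1/2304 t=3:−1/8640 = 7/34560
⇒ 3j(3 6 5; 0 0 0)² = 7/429, sgn -1
Racah Σ t=4..4: t=4:+1/1935360 = 1/1935360
⇒ 3j(3 6 5; -3 6 -3)² = 1/91, sgn +1
4πI² = N·(3j₀)²·(3jₘ)² = 7/39
I = -1·√(0.179487/4π) = -0.11951207

-0.119512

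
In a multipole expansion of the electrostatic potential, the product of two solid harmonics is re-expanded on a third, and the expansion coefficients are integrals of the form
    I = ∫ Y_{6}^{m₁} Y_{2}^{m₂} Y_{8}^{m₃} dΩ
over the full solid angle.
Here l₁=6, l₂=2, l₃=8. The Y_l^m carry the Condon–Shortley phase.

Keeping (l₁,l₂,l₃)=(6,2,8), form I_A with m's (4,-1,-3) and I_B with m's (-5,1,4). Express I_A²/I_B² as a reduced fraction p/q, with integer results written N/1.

55/24

Same 6,2,8: normalisation and zero-m 3j drop out of the ratio.
A: Δ: 0! 12! 4! / 17! → 1/30940; sum: t=0:+1/43545600 = 1/43545600; 3j²(6 2 8; 4 -1 -3) = Δ·Π!·Σ² = 11/3094  (sign -1)
B: Δ: 0! 12! 4! / 17! → 1/30940; sum: t=0:+1/239500800 = 1/239500800; 3j²(6 2 8; -5 1 4) = Δ·Π!·Σ² = 12/7735  (sign +1)
I_A²/I_B² = (11/3094)/(12/7735) = 55/24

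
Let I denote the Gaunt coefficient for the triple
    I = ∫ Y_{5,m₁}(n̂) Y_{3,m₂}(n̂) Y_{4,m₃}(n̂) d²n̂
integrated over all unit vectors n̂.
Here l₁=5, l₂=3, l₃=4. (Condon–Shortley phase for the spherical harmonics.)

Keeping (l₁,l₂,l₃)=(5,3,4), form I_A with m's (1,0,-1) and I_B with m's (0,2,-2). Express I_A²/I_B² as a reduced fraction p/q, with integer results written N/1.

361/800

Shared (l₁,l₂,l₃)=(5,3,4): N and (l;000)² cancel in I_A²/I_B².
A: Δ = 4!·6!·2!/13! = 1/180180; Racah Σ t=1..3: t=1:−1/432 t=2:+1/192 t=3:−1/1440 = 19/8640; ⇒ 3j(5 3 4; 1 0 -1)² = 361/30030, sgn -1
B: Δ = 4!·6!·2!/13! = 1/180180; Racah Σ t=3..4: t=3:−1/576 t=4:+1/2880 = -1/720; ⇒ 3j(5 3 4; 0 2 -2)² = 80/3003, sgn -1
I_A²/I_B² = (361/30030)/(80/3003) = 361/800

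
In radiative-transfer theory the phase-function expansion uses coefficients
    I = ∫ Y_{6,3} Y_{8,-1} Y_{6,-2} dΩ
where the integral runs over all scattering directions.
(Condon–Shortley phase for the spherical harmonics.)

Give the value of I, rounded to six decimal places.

Rules hold: Σm=0, L=20 even, 2≤6≤14.
N = 13·17·13 = 2873
Δ = 8!·4!·8!/21! = 1/1309458150
Racah Σ t=2..6: t=2:+1/49766400 t=3:−1/3110400 t=4:+1/1327104 t=5:−1/3110400 t=6:+1/49766400 = 1/6635520
⇒ 3j(6 8 6; 0 0 0)² = 350/46189, sgn +1
Racah Σ t=0..3: t=0:+1/1219276800 t=1:−1/29030400 t=2:+1/6220800 t=3:−1/9953280 = 13/487710720
⇒ 3j(6 8 6; 3 -1 -2)² = 52/24871, sgn +1
4πI² = N·(3j₀)²·(3jₘ)² = 33800/742577
I = +1·√(0.0455172/4π) = 0.06018422

0.060184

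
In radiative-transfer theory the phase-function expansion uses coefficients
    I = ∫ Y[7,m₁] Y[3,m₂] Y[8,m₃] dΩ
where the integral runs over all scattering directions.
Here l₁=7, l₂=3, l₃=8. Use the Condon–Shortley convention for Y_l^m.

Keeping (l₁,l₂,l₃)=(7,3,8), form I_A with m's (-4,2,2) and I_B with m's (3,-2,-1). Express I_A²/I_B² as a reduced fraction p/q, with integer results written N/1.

l's match ⇒ only the (l;m) 3-j factors differ between A and B.
A: triangle coeff Δ(7,3,8) = 1/5290740; Σ_t [1,2]: t=1:−1/174182400 t=2:+1/26127360 = 17/522547200; (3j)²=935/62244 [(7 3 8; -4 2 2)], sign=+1
B: triangle coeff Δ(7,3,8) = 1/5290740; Σ_t [0,1]: t=0:+1/11612160 t=1:−1/52254720 = 1/14929920; (3j)²=1225/75582 [(7 3 8; 3 -2 -1)], sign=-1
I_A²/I_B² = (935/62244)/(1225/75582) = 3179/3430

3179/3430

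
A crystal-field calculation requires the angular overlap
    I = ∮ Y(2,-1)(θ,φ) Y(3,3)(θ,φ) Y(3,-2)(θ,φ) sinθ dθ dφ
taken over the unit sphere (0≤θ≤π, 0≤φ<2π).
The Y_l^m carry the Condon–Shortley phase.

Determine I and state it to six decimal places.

-0.210261

m-sum 0 ✓  L=8 even ✓  1≤3≤5 ✓
Π(2lᵢ+1) = 5×7×7 = 245
triangle coeff Δ(2,3,3) = 1/3780
Σ_t [0,2]: t=0:+1/24 t=1:−1/4 t=2:+1/24 = -1/6
(3j)²=4/105 [(2 3 3; 0 0 0)], sign=+1
Σ_t [2,2]: t=2:+1/48 = 1/48
(3j)²=5/84 [(2 3 3; -1 3 -2)], sign=-1
⇒ 4πI² = 5/9
I = (-1)√(5/9/(4π)) = -0.21026104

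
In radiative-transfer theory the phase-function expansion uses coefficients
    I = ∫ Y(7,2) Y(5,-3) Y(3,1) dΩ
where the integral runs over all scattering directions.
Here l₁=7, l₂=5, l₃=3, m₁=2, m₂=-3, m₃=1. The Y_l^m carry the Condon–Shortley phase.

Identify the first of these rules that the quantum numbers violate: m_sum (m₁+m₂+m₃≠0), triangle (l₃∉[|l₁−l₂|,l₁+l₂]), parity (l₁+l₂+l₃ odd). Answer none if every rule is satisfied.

parity

m₁+m₂+m₃ = 2 − 3 + 1 = 0  ✓
triangle: |7−5|=2 ≤ l₃=3 ≤ 7+5=12  ✓
parity: l₁+l₂+l₃ = 15 is odd  ✗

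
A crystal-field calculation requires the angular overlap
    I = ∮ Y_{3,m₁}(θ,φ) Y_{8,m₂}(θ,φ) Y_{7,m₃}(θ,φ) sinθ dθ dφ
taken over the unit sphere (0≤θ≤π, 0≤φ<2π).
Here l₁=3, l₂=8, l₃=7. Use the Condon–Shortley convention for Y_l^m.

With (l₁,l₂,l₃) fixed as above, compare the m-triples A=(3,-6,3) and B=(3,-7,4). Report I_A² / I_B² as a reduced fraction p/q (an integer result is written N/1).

22/15

l's match ⇒ only the (l;m) 3-j factors differ between A and B.
A: triangle coeff Δ(3,8,7) = 1/5290740; Σ_t [0,0]: t=0:+1/348364800 = 1/348364800; (3j)²=11/646 [(3 8 7; 3 -6 3)], sign=+1
B: triangle coeff Δ(3,8,7) = 1/5290740; Σ_t [0,0]: t=0:+1/1916006400 = 1/1916006400; (3j)²=15/1292 [(3 8 7; 3 -7 4)], sign=-1
I_A²/I_B² = (11/646)/(15/1292) = 22/15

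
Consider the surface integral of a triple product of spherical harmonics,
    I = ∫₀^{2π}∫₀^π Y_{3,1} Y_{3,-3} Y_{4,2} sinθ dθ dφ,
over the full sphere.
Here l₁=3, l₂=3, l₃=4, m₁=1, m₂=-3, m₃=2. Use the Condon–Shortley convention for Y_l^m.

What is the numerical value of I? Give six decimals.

Rules hold: Σm=0, L=10 even, 0≤4≤6.
N = 7·7·9 = 441
Δ = 2!·4!·4!/11! = 1/34650
Racah Σ t=0..2: t=0:+1/72 t=1:−1/16 t=2:+1/72 = -5/144
⇒ 3j(3 3 4; 0 0 0)² = 2/77, sgn -1
Racah Σ t=0..0: t=0:+1/192 = 1/192
⇒ 3j(3 3 4; 1 -3 2)² = 3/77, sgn +1
4πI² = N·(3j₀)²·(3jₘ)² = 54/121
I = -1·√(0.446281/4π) = -0.18845135

-0.188451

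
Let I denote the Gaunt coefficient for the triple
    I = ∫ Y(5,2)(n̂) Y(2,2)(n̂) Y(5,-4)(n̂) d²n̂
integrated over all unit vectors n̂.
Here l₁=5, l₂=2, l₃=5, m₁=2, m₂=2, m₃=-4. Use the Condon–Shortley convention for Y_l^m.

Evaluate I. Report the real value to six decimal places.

-0.137240

Rules hold: Σm=0, L=12 even, 3≤5≤7.
N = 11·5·11 = 605
Δ = 2!·8!·2!/13! = 1/38610
Racah Σ t=0..2: t=0:+1/2880 t=1:−1/576 t=2:+1/2880 = -1/960
⇒ 3j(5 2 5; 0 0 0)² = 10/429, sgn +1
Racah Σ t=2..2: t=2:+1/20160 = 1/20160
⇒ 3j(5 2 5; 2 2 -4)² = 12/715, sgn -1
4πI² = N·(3j₀)²·(3jₘ)² = 40/169
I = -1·√(0.236686/4π) = -0.13724032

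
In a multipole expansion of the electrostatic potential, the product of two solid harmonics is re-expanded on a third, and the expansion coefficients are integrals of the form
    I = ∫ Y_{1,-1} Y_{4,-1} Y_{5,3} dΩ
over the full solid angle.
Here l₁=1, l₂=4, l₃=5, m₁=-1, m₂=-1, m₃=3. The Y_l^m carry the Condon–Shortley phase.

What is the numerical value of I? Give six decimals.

m-sum = -1 − 1 + 3 = 1 ≠ 0 ⇒ I = 0

0.000000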